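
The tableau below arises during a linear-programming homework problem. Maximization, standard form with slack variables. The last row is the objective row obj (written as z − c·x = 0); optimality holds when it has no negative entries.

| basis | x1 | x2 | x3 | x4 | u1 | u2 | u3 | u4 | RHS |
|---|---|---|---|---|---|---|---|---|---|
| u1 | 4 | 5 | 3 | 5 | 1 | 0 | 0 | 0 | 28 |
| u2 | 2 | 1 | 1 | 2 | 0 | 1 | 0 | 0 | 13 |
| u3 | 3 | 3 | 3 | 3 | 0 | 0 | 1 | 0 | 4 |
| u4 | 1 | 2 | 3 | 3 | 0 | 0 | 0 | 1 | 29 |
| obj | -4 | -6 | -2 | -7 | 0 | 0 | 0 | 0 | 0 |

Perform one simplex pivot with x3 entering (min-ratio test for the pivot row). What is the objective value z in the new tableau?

Ratio test on column x3 — row 1: 28/3 = 28/3; row 2: 13/1 = 13; row 3: 4/3 = 4/3; row 4: 29/3 = 29/3. Minimum is 4/3 at row 3 (u3 leaves); pivot element 3.
Pivot on row 3; the obj-row RHS becomes 0 − (-2)·(4/3) = 8/3.

8/3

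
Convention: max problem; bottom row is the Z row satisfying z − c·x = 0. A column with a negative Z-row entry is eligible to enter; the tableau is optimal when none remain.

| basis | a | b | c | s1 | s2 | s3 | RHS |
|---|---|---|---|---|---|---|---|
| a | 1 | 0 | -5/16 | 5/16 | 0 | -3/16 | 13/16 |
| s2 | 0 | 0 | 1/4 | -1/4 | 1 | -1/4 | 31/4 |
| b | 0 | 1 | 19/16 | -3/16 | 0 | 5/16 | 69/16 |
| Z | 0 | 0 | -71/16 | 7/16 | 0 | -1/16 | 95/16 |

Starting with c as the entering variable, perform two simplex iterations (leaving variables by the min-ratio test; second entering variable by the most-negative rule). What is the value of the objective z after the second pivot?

Ratio test on column c — row 1: entry -5/16 ≤ 0; row 2: (31/4)/(1/4) = 31; row 3: (69/16)/(19/16) = 69/19. Minimum is 69/19 at row 3 (b leaves); pivot element 19/16.
Pivot on row 3; the Z-row RHS becomes 95/16 − (-71/16)·(69/19) = 419/19.
Next entering variable (most negative Z-row entry -5/19): s1.
Ratio test on column s1 — row 1: (37/19)/(5/19) = 37/5; row 2: entry -4/19 ≤ 0; row 3: entry -3/19 ≤ 0. Minimum is 37/5 at row 1 (a leaves); pivot element 5/19.
After the second pivot the Z-row RHS is 419/19 − (-5/19)·(37/5) = 24.

24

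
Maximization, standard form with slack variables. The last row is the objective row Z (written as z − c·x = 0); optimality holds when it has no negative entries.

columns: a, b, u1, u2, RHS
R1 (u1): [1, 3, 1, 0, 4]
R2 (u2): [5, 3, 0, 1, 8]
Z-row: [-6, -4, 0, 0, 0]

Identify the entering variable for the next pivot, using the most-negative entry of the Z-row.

Negative Z-row entries: a: -6, b: -4.
The most negative is -6 in column a, so a enters.

a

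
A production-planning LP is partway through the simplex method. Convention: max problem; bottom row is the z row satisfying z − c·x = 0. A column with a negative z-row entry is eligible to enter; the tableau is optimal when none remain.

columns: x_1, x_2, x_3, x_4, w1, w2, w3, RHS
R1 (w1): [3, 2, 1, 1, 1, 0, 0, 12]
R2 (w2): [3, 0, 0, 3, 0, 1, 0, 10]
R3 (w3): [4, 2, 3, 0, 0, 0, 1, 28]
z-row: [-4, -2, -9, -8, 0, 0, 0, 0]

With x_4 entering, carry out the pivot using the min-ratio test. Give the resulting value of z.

80/3

Ratio test on column x_4 — row 1: 12/1 = 12; row 2: 10/3 = 10/3; row 3: entry 0 ≤ 0. Minimum is 10/3 at row 2 (w2 leaves); pivot element 3.
Pivot on row 2; the z-row RHS becomes 0 − (-8)·(10/3) = 80/3.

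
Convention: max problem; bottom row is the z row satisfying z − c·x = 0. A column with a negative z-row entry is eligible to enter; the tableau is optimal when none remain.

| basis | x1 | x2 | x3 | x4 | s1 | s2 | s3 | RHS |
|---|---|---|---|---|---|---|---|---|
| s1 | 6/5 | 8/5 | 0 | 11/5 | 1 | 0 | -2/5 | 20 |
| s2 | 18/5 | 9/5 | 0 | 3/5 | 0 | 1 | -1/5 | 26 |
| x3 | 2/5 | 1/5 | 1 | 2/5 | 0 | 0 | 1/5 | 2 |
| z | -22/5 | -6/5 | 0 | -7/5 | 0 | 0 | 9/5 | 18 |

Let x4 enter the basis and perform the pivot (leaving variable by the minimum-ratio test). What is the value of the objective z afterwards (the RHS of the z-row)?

25

Ratio test on column x4 — row 1: 20/(11/5) = 100/11; row 2: 26/(3/5) = 130/3; row 3: 2/(2/5) = 5. Minimum is 5 at row 3 (x3 leaves); pivot element 2/5.
Pivot on row 3; the z-row RHS becomes 18 − (-7/5)·5 = 25.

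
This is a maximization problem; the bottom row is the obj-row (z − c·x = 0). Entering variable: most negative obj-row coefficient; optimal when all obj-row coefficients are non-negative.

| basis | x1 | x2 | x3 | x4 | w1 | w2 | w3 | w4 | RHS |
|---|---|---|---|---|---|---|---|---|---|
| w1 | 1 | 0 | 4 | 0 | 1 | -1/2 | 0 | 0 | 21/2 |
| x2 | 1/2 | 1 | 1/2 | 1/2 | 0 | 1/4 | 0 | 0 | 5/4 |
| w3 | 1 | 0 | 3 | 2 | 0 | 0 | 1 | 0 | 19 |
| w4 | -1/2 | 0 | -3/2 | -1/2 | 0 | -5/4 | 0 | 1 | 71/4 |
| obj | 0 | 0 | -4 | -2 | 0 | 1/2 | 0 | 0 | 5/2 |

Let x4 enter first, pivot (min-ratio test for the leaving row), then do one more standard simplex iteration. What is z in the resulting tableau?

25/2

Ratio test on column x4 — row 1: entry 0 ≤ 0; row 2: (5/4)/(1/2) = 5/2; row 3: 19/2 = 19/2; row 4: entry -1/2 ≤ 0. Minimum is 5/2 at row 2 (x2 leaves); pivot element 1/2.
Pivot on row 2; the obj-row RHS becomes 5/2 − (-2)·(5/2) = 15/2.
Next entering variable (most negative obj-row entry -2): x3.
Ratio test on column x3 — row 1: (21/2)/4 = 21/8; row 2: (5/2)/1 = 5/2; row 3: 14/1 = 14; row 4: entry -1 ≤ 0. Minimum is 5/2 at row 2 (x4 leaves); pivot element 1.
After the second pivot the obj-row RHS is 15/2 − (-2)·(5/2) = 25/2.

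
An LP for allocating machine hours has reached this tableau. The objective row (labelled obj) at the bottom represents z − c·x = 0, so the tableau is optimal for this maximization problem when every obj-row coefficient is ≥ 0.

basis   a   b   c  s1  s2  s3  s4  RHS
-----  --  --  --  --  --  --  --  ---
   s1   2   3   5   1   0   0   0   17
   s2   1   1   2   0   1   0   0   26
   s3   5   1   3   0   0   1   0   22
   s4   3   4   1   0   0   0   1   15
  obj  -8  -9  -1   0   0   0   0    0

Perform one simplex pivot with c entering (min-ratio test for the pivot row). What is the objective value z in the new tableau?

17/5

Ratio test on column c — row 1: 17/5 = 17/5; row 2: 26/2 = 13; row 3: 22/3 = 22/3; row 4: 15/1 = 15. Minimum is 17/5 at row 1 (s1 leaves); pivot element 5.
Pivot on row 1; the obj-row RHS becomes 0 − (-1)·(17/5) = 17/5.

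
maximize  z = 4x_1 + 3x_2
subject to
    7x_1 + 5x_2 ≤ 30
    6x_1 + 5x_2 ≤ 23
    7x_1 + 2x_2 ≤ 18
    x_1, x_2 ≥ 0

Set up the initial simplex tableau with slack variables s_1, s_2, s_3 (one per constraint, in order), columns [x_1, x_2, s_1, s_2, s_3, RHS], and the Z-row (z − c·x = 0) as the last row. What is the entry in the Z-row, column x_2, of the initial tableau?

The Z-row carries the negated objective coefficients: the x_2 entry is -3.

-3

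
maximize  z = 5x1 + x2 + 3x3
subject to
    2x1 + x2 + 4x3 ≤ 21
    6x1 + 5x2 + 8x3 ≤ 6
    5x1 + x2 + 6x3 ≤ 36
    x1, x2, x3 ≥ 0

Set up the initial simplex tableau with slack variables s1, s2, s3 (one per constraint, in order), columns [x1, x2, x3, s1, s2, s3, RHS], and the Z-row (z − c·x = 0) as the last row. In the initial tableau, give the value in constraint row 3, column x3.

6

Constraint 3 has coefficient 6 on x3.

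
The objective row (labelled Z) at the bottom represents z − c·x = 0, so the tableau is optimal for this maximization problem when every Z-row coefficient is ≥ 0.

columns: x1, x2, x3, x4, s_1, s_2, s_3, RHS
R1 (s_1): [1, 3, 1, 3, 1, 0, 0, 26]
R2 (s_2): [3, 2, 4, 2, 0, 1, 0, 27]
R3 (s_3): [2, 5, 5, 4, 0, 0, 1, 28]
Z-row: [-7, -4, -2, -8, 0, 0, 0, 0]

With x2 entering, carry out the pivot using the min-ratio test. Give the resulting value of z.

Ratio test on column x2 — row 1: 26/3 = 26/3; row 2: 27/2 = 27/2; row 3: 28/5 = 28/5. Minimum is 28/5 at row 3 (s_3 leaves); pivot element 5.
Pivot on row 3; the Z-row RHS becomes 0 − (-4)·(28/5) = 112/5.

112/5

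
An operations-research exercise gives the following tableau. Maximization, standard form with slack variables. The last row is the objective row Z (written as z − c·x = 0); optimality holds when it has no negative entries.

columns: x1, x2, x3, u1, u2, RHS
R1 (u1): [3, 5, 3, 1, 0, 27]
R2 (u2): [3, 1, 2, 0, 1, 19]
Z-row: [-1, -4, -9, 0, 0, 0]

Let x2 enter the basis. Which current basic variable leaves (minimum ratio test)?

u1

Column x2 entries and ratios — u1: 27/5 = 27/5; u2: 19/1 = 19.
Smallest ratio is 27/5 in the row of u1, so u1 leaves.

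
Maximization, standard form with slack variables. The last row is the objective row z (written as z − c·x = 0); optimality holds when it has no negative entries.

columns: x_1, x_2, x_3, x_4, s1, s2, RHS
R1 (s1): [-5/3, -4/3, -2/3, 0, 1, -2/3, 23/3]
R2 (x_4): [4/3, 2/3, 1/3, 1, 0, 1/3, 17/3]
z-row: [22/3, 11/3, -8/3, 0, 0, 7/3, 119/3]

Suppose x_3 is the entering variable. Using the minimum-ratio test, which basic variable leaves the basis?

x_4

Column x_3 entries and ratios — s1: -2/3 ≤ 0, skip; x_4: (17/3)/(1/3) = 17.
Smallest ratio is 17 in the row of x_4, so x_4 leaves.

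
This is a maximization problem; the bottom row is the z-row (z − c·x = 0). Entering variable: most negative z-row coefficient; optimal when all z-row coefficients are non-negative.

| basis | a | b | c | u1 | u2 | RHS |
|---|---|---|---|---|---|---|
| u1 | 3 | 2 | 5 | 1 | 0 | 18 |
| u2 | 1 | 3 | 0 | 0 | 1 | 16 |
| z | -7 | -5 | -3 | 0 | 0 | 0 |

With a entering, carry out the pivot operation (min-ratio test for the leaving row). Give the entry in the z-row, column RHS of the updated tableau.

42

Ratio test on column a — row 1: 18/3 = 6; row 2: 16/1 = 16. Minimum is 6 at row 1 (u1 leaves); pivot element 3.
Divide row 1 by 3; eliminate column a from the other rows.
z-row update in column RHS: 0 − (-7)·6 = 42.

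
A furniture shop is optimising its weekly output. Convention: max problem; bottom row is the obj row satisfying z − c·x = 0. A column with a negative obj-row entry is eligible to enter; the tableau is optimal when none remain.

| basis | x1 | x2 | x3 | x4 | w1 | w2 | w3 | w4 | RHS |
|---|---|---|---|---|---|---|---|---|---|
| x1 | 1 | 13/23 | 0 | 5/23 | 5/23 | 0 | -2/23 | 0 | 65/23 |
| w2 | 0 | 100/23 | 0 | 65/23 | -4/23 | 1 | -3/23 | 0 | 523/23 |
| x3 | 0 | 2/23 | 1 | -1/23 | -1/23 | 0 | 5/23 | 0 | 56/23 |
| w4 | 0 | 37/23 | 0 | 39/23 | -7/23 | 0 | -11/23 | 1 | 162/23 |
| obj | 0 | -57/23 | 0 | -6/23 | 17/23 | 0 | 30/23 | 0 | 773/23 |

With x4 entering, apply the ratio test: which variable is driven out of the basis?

w4

Column x4 entries and ratios — x1: (65/23)/(5/23) = 13; w2: (523/23)/(65/23) = 523/65; x3: -1/23 ≤ 0, skip; w4: (162/23)/(39/23) = 54/13.
Smallest ratio is 54/13 in the row of w4, so w4 leaves.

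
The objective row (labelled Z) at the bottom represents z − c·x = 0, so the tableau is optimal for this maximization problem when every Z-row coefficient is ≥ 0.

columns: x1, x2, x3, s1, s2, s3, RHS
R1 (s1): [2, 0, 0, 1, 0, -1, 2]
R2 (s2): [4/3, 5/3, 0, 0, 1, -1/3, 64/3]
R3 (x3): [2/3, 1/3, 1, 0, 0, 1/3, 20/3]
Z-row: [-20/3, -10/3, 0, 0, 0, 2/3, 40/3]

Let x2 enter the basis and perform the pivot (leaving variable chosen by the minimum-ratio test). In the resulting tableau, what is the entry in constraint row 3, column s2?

-1/5

Ratio test on column x2 — row 1: entry 0 ≤ 0; row 2: (64/3)/(5/3) = 64/5; row 3: (20/3)/(1/3) = 20. Minimum is 64/5 at row 2 (s2 leaves); pivot element 5/3.
Divide row 2 by 5/3; eliminate column x2 from the other rows.
Row 3 update in column s2: 0 − (1/3)·(3/5) = -1/5.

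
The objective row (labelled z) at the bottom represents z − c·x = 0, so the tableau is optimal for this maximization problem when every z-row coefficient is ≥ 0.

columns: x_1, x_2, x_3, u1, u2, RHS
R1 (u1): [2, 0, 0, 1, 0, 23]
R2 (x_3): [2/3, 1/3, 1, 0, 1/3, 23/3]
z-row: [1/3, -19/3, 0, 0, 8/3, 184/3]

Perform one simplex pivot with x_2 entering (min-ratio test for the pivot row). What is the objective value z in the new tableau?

Ratio test on column x_2 — row 1: entry 0 ≤ 0; row 2: (23/3)/(1/3) = 23. Minimum is 23 at row 2 (x_3 leaves); pivot element 1/3.
Pivot on row 2; the z-row RHS becomes 184/3 − (-19/3)·23 = 207.

207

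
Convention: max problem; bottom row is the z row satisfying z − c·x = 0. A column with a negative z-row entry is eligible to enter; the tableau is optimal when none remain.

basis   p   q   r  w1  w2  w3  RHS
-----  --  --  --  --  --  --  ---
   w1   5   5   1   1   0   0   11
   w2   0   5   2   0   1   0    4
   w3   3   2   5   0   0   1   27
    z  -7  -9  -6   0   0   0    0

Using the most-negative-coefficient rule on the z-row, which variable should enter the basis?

q

Negative z-row entries: p: -7, q: -9, r: -6.
The most negative is -9 in column q, so q enters.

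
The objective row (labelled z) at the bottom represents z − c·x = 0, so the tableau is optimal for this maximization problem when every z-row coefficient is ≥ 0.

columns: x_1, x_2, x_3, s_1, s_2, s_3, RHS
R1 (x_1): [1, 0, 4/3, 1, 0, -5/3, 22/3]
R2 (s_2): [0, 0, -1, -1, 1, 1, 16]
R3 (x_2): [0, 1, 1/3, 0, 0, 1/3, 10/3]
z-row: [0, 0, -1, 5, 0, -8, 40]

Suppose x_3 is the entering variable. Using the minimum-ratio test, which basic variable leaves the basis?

x_1

Column x_3 entries and ratios — x_1: (22/3)/(4/3) = 11/2; s_2: -1 ≤ 0, skip; x_2: (10/3)/(1/3) = 10.
Smallest ratio is 11/2 in the row of x_1, so x_1 leaves.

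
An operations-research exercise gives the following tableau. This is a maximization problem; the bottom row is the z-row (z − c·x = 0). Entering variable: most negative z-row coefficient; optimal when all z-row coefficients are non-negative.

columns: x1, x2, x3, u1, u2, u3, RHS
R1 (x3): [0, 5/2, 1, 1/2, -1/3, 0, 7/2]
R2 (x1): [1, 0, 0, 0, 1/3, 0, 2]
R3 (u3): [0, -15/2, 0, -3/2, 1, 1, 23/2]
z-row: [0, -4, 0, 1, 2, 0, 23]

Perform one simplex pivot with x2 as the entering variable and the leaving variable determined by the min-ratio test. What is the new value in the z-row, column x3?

Ratio test on column x2 — row 1: (7/2)/(5/2) = 7/5; row 2: entry 0 ≤ 0; row 3: entry -15/2 ≤ 0. Minimum is 7/5 at row 1 (x3 leaves); pivot element 5/2.
Divide row 1 by 5/2; eliminate column x2 from the other rows.
z-row update in column x3: 0 − (-4)·(2/5) = 8/5.

8/5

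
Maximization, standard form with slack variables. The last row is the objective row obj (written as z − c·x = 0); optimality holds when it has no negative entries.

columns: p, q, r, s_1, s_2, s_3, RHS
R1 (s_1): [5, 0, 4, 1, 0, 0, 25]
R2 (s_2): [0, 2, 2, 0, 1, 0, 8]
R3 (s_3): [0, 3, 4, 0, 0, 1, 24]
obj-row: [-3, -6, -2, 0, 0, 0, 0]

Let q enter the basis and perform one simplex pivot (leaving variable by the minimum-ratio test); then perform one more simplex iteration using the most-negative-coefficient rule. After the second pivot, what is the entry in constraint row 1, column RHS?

5

Ratio test on column q — row 1: entry 0 ≤ 0; row 2: 8/2 = 4; row 3: 24/3 = 8. Minimum is 4 at row 2 (s_2 leaves); pivot element 2.
Divide row 2 by 2; eliminate column q from the other rows.
Second iteration: most negative obj-row entry is -3 in column p, so p enters.
Ratio test on column p — row 1: 25/5 = 5; row 2: entry 0 ≤ 0; row 3: entry 0 ≤ 0. Minimum is 5 at row 1 (s_1 leaves); pivot element 5.
Divide row 1 by 5; eliminate column p from the other rows.
After both pivots, the entry at constraint row 1, column RHS is 5.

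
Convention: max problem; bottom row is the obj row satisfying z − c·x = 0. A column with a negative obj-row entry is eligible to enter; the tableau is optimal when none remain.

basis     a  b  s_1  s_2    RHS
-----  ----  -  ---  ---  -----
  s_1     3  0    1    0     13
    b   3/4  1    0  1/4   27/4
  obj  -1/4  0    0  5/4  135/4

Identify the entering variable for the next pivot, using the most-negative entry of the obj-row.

a

Negative obj-row entries: a: -1/4.
The most negative is -1/4 in column a, so a enters.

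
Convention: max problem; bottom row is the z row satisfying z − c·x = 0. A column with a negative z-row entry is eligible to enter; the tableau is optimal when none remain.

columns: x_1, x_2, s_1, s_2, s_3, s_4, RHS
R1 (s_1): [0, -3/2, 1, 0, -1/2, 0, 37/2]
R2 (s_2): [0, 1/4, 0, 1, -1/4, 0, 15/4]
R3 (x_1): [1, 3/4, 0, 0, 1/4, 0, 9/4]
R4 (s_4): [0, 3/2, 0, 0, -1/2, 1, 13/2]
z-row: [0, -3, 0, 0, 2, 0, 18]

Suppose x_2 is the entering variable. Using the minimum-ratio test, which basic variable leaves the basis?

x_1

Column x_2 entries and ratios — s_1: -3/2 ≤ 0, skip; s_2: (15/4)/(1/4) = 15; x_1: (9/4)/(3/4) = 3; s_4: (13/2)/(3/2) = 13/3.
Smallest ratio is 3 in the row of x_1, so x_1 leaves.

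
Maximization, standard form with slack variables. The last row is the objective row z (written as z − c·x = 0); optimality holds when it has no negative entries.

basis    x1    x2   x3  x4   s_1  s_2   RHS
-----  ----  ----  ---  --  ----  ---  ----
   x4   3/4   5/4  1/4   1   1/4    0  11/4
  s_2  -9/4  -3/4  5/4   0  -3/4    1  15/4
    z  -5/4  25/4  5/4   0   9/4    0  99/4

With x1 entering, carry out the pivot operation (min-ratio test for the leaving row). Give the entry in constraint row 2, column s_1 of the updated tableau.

0

Ratio test on column x1 — row 1: (11/4)/(3/4) = 11/3; row 2: entry -9/4 ≤ 0. Minimum is 11/3 at row 1 (x4 leaves); pivot element 3/4.
Divide row 1 by 3/4; eliminate column x1 from the other rows.
Row 2 update in column s_1: -3/4 − (-9/4)·(1/3) = 0.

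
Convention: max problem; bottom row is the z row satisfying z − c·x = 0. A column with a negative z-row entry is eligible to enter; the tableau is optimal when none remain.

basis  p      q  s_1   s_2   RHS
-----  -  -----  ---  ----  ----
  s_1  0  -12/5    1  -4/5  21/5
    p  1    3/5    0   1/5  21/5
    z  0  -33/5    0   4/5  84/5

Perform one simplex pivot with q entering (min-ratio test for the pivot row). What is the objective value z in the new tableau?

63

Ratio test on column q — row 1: entry -12/5 ≤ 0; row 2: (21/5)/(3/5) = 7. Minimum is 7 at row 2 (p leaves); pivot element 3/5.
Pivot on row 2; the z-row RHS becomes 84/5 − (-33/5)·7 = 63.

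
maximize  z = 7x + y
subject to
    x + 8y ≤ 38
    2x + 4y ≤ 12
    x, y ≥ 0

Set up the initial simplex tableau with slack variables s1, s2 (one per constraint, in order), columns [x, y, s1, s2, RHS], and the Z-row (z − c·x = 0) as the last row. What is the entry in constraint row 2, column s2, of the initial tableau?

1

Slack s2 belongs to constraint 2; its column is the unit vector e_2, so the entry in row 2 is 1.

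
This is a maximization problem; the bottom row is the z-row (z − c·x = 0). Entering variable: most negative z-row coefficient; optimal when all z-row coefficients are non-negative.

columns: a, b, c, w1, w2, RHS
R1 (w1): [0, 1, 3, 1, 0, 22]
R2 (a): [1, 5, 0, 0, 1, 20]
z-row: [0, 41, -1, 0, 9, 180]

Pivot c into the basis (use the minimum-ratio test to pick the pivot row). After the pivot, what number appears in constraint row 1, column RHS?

Ratio test on column c — row 1: 22/3 = 22/3; row 2: entry 0 ≤ 0. Minimum is 22/3 at row 1 (w1 leaves); pivot element 3.
Divide row 1 by 3; eliminate column c from the other rows.
In the new row 1, the RHS entry is the old entry divided by the pivot: 22/3 = 22/3.

22/3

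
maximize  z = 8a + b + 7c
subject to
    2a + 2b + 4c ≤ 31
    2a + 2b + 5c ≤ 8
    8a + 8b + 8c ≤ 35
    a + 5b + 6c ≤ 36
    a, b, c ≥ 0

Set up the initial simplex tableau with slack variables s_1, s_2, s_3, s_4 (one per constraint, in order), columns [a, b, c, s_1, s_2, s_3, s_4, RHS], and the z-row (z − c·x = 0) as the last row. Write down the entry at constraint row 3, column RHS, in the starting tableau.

The RHS of constraint 3 is b_3 = 35.

35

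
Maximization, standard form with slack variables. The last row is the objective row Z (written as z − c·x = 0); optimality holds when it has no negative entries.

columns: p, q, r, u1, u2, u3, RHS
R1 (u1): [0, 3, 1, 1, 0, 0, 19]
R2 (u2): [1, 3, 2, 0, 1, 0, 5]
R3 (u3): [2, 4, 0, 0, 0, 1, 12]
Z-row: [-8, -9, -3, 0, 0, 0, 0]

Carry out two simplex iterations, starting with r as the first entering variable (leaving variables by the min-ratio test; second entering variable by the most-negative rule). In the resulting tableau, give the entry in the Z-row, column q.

15

Ratio test on column r — row 1: 19/1 = 19; row 2: 5/2 = 5/2; row 3: entry 0 ≤ 0. Minimum is 5/2 at row 2 (u2 leaves); pivot element 2.
Divide row 2 by 2; eliminate column r from the other rows.
Second iteration: most negative Z-row entry is -13/2 in column p, so p enters.
Ratio test on column p — row 1: entry -1/2 ≤ 0; row 2: (5/2)/(1/2) = 5; row 3: 12/2 = 6. Minimum is 5 at row 2 (r leaves); pivot element 1/2.
Divide row 2 by 1/2; eliminate column p from the other rows.
After both pivots, the entry at the Z-row, column q is 15.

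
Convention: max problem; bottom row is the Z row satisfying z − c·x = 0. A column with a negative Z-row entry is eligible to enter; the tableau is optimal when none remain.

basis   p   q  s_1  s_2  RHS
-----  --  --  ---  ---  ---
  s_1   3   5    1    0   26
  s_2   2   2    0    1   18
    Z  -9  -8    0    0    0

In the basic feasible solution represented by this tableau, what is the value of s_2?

18

s_2 is basic (row 2); its value is the RHS of that row, 18.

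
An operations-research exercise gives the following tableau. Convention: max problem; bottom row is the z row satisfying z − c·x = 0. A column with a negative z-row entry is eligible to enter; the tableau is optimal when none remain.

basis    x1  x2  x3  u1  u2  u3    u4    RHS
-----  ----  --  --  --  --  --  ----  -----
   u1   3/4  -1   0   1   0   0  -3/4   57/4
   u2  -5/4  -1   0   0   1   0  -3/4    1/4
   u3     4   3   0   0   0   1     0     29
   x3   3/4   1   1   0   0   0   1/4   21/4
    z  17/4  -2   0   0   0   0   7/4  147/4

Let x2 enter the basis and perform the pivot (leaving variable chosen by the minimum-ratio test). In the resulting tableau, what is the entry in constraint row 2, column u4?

-1/2

Ratio test on column x2 — row 1: entry -1 ≤ 0; row 2: entry -1 ≤ 0; row 3: 29/3 = 29/3; row 4: (21/4)/1 = 21/4. Minimum is 21/4 at row 4 (x3 leaves); pivot element 1.
Divide row 4 by 1; eliminate column x2 from the other rows.
Row 2 update in column u4: -3/4 − (-1)·(1/4) = -1/2.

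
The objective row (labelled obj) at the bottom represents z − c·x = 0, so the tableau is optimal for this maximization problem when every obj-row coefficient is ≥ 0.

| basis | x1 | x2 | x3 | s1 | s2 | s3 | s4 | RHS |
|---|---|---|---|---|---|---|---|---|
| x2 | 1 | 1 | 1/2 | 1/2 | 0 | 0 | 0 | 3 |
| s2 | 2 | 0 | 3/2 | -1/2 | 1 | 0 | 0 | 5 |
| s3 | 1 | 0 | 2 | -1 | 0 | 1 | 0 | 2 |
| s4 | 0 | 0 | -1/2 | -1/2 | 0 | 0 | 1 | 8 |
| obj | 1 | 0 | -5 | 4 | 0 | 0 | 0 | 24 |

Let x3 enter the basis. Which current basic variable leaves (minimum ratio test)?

s3

Column x3 entries and ratios — x2: 3/(1/2) = 6; s2: 5/(3/2) = 10/3; s3: 2/2 = 1; s4: -1/2 ≤ 0, skip.
Smallest ratio is 1 in the row of s3, so s3 leaves.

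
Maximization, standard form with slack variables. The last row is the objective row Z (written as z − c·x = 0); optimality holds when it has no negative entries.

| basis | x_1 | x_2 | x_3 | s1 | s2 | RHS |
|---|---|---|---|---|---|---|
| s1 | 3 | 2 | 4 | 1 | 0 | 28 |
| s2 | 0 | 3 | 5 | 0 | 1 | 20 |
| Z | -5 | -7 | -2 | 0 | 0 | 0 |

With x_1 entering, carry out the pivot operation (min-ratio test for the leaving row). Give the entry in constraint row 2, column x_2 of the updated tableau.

3

Ratio test on column x_1 — row 1: 28/3 = 28/3; row 2: entry 0 ≤ 0. Minimum is 28/3 at row 1 (s1 leaves); pivot element 3.
Divide row 1 by 3; eliminate column x_1 from the other rows.
Row 2 update in column x_2: 3 − 0·(2/3) = 3.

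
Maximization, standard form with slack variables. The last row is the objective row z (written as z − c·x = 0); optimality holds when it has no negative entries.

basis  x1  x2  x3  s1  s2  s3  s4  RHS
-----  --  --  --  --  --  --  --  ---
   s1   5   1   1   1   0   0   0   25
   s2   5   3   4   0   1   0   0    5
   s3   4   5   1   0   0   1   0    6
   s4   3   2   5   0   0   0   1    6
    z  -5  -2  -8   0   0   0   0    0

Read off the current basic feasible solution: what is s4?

6

s4 is basic (row 4); its value is the RHS of that row, 6.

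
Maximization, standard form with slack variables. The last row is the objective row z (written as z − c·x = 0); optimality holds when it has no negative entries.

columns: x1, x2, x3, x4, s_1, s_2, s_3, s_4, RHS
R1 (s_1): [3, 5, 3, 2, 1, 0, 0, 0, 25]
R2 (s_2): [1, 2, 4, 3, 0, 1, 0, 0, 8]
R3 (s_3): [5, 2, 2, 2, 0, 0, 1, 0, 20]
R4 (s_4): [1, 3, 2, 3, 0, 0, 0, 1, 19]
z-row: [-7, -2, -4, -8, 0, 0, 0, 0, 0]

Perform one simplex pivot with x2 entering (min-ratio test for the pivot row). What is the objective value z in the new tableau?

8

Ratio test on column x2 — row 1: 25/5 = 5; row 2: 8/2 = 4; row 3: 20/2 = 10; row 4: 19/3 = 19/3. Minimum is 4 at row 2 (s_2 leaves); pivot element 2.
Pivot on row 2; the z-row RHS becomes 0 − (-2)·4 = 8.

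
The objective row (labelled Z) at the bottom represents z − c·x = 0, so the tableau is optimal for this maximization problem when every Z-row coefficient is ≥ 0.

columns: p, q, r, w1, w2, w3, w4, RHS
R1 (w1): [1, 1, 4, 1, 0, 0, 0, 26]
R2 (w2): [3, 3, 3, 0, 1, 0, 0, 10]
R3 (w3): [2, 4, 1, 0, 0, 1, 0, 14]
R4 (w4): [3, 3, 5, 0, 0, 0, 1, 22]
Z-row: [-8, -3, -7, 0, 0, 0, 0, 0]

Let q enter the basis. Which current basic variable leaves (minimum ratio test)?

Column q entries and ratios — w1: 26/1 = 26; w2: 10/3 = 10/3; w3: 14/4 = 7/2; w4: 22/3 = 22/3.
Smallest ratio is 10/3 in the row of w2, so w2 leaves.

w2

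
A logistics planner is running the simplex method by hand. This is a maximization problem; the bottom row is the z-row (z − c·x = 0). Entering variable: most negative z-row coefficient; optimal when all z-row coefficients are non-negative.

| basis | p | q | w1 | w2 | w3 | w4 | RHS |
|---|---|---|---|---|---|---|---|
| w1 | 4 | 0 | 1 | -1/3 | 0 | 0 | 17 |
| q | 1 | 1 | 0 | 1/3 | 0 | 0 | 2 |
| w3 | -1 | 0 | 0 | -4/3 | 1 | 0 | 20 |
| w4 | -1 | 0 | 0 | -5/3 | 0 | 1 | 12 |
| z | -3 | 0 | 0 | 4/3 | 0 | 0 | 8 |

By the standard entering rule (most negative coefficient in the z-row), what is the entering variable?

Negative z-row entries: p: -3.
The most negative is -3 in column p, so p enters.

p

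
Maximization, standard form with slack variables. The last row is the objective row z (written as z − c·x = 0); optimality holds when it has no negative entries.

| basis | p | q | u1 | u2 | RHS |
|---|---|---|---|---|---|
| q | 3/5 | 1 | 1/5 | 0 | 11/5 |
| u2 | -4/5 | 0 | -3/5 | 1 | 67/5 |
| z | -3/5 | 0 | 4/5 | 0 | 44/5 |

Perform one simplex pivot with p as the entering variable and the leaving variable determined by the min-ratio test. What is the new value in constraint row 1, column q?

Ratio test on column p — row 1: (11/5)/(3/5) = 11/3; row 2: entry -4/5 ≤ 0. Minimum is 11/3 at row 1 (q leaves); pivot element 3/5.
Divide row 1 by 3/5; eliminate column p from the other rows.
In the new row 1, the q entry is the old entry divided by the pivot: 1/(3/5) = 5/3.

5/3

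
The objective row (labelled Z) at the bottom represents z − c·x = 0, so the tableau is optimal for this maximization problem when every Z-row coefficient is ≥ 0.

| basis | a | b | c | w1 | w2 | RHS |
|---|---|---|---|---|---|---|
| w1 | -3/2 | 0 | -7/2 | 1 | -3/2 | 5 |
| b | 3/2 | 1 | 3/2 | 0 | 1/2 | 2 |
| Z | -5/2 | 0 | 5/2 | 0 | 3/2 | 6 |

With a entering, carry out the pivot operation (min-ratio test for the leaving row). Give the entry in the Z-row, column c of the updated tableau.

5

Ratio test on column a — row 1: entry -3/2 ≤ 0; row 2: 2/(3/2) = 4/3. Minimum is 4/3 at row 2 (b leaves); pivot element 3/2.
Divide row 2 by 3/2; eliminate column a from the other rows.
Z-row update in column c: 5/2 − (-5/2)·1 = 5.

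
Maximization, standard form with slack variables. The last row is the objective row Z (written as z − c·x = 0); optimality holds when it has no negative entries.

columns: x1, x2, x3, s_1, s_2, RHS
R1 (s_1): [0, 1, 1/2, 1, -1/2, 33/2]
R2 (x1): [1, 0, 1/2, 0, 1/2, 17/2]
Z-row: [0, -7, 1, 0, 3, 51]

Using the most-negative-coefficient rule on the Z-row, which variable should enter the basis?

Negative Z-row entries: x2: -7.
The most negative is -7 in column x2, so x2 enters.

x2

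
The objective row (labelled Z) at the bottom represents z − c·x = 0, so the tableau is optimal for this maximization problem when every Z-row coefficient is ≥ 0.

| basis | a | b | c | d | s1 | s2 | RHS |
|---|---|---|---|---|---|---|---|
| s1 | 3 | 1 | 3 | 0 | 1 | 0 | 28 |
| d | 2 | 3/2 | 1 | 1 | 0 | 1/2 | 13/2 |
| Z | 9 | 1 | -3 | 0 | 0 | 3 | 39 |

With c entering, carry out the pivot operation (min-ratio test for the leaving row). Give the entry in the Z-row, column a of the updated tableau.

Ratio test on column c — row 1: 28/3 = 28/3; row 2: (13/2)/1 = 13/2. Minimum is 13/2 at row 2 (d leaves); pivot element 1.
Divide row 2 by 1; eliminate column c from the other rows.
Z-row update in column a: 9 − (-3)·2 = 15.

15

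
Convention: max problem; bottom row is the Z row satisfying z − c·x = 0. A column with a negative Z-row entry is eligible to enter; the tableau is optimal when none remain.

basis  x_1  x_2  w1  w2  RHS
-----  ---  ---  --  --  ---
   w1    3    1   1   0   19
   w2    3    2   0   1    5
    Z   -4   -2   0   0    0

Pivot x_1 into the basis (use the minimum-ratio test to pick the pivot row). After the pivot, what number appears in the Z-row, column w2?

Ratio test on column x_1 — row 1: 19/3 = 19/3; row 2: 5/3 = 5/3. Minimum is 5/3 at row 2 (w2 leaves); pivot element 3.
Divide row 2 by 3; eliminate column x_1 from the other rows.
Z-row update in column w2: 0 − (-4)·(1/3) = 4/3.

4/3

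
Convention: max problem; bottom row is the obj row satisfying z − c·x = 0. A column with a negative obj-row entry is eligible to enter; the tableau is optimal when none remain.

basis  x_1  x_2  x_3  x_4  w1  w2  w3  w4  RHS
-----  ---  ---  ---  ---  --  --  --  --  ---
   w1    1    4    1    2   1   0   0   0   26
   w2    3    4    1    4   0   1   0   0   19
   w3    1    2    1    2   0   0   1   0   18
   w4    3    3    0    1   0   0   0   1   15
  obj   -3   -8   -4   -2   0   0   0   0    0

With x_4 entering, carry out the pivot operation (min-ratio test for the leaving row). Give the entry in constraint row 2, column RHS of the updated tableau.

19/4

Ratio test on column x_4 — row 1: 26/2 = 13; row 2: 19/4 = 19/4; row 3: 18/2 = 9; row 4: 15/1 = 15. Minimum is 19/4 at row 2 (w2 leaves); pivot element 4.
Divide row 2 by 4; eliminate column x_4 from the other rows.
In the new row 2, the RHS entry is the old entry divided by the pivot: 19/4 = 19/4.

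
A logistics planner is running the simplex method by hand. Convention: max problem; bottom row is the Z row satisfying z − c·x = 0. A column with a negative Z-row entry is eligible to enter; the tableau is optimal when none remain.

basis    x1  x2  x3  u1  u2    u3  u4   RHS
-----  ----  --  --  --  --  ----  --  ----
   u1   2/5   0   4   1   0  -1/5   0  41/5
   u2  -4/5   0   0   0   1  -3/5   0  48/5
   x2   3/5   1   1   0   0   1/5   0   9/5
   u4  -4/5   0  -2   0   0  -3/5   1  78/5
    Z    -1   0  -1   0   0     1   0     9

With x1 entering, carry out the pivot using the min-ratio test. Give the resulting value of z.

Ratio test on column x1 — row 1: (41/5)/(2/5) = 41/2; row 2: entry -4/5 ≤ 0; row 3: (9/5)/(3/5) = 3; row 4: entry -4/5 ≤ 0. Minimum is 3 at row 3 (x2 leaves); pivot element 3/5.
Pivot on row 3; the Z-row RHS becomes 9 − (-1)·3 = 12.

12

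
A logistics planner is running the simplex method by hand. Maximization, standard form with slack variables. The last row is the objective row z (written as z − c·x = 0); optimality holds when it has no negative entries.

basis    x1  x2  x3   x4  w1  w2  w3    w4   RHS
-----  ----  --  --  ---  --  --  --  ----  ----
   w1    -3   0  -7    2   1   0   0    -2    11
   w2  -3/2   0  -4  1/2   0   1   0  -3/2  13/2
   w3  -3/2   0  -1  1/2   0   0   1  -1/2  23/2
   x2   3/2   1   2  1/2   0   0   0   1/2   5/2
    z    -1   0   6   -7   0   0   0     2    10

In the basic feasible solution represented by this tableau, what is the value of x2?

x2 is basic (row 4); its value is the RHS of that row, 5/2.

5/2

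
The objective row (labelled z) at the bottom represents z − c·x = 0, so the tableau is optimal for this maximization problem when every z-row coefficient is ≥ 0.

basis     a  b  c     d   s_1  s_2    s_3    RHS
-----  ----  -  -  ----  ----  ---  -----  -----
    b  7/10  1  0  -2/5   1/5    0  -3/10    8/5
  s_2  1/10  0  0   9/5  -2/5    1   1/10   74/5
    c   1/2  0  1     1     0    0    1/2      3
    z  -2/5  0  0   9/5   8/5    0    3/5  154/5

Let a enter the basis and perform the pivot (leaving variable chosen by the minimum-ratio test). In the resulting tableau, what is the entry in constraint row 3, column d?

9/7

Ratio test on column a — row 1: (8/5)/(7/10) = 16/7; row 2: (74/5)/(1/10) = 148; row 3: 3/(1/2) = 6. Minimum is 16/7 at row 1 (b leaves); pivot element 7/10.
Divide row 1 by 7/10; eliminate column a from the other rows.
Row 3 update in column d: 1 − (1/2)·(-4/7) = 9/7.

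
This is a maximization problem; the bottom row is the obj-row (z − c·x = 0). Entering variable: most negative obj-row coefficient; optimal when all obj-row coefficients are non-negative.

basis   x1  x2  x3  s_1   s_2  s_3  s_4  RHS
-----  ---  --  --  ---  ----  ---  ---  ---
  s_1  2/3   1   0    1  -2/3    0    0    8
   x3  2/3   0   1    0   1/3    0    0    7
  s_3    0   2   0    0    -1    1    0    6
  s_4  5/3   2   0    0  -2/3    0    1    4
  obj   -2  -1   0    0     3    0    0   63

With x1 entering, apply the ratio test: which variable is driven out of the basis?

s_4

Column x1 entries and ratios — s_1: 8/(2/3) = 12; x3: 7/(2/3) = 21/2; s_3: 0 ≤ 0, skip; s_4: 4/(5/3) = 12/5.
Smallest ratio is 12/5 in the row of s_4, so s_4 leaves.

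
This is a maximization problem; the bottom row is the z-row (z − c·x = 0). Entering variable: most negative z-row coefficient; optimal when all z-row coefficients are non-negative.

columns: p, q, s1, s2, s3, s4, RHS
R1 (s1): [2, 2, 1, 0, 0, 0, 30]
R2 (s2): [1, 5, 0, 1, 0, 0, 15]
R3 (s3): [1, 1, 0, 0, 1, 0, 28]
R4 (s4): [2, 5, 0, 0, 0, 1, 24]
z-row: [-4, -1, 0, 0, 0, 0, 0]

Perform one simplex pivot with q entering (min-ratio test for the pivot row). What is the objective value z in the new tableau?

3

Ratio test on column q — row 1: 30/2 = 15; row 2: 15/5 = 3; row 3: 28/1 = 28; row 4: 24/5 = 24/5. Minimum is 3 at row 2 (s2 leaves); pivot element 5.
Pivot on row 2; the z-row RHS becomes 0 − (-1)·3 = 3.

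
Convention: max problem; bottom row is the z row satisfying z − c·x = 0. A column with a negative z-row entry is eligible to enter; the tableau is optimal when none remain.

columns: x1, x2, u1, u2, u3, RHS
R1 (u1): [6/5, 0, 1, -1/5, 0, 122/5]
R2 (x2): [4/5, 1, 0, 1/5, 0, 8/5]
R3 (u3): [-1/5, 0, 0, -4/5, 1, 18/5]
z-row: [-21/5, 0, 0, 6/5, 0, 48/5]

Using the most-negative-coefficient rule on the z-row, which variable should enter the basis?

x1

Negative z-row entries: x1: -21/5.
The most negative is -21/5 in column x1, so x1 enters.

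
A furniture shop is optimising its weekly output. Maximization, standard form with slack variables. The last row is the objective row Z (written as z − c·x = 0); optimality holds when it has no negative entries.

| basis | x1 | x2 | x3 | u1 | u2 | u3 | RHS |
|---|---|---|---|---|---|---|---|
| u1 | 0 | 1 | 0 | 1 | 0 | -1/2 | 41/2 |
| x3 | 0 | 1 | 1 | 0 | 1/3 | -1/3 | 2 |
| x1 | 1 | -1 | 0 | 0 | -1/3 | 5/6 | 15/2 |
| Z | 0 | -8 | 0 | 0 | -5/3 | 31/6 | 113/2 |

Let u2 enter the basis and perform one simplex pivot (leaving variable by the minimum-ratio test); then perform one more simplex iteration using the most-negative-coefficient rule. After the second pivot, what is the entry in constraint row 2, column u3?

-1/3

Ratio test on column u2 — row 1: entry 0 ≤ 0; row 2: 2/(1/3) = 6; row 3: entry -1/3 ≤ 0. Minimum is 6 at row 2 (x3 leaves); pivot element 1/3.
Divide row 2 by 1/3; eliminate column u2 from the other rows.
Second iteration: most negative Z-row entry is -3 in column x2, so x2 enters.
Ratio test on column x2 — row 1: (41/2)/1 = 41/2; row 2: 6/3 = 2; row 3: entry 0 ≤ 0. Minimum is 2 at row 2 (u2 leaves); pivot element 3.
Divide row 2 by 3; eliminate column x2 from the other rows.
After both pivots, the entry at constraint row 2, column u3 is -1/3.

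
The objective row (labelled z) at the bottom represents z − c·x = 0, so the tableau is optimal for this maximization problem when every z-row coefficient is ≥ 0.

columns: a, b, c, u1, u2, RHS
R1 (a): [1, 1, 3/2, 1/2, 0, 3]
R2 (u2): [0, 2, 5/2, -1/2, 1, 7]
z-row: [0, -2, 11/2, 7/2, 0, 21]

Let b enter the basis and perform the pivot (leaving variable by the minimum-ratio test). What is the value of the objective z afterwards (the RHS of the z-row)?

27

Ratio test on column b — row 1: 3/1 = 3; row 2: 7/2 = 7/2. Minimum is 3 at row 1 (a leaves); pivot element 1.
Pivot on row 1; the z-row RHS becomes 21 − (-2)·3 = 27.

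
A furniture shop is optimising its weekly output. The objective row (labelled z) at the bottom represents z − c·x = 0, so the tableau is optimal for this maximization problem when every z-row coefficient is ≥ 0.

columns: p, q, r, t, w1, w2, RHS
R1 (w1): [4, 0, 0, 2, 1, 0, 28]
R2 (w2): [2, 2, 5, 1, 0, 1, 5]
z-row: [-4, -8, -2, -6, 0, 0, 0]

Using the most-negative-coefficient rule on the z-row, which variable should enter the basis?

Negative z-row entries: p: -4, q: -8, r: -2, t: -6.
The most negative is -8 in column q, so q enters.

q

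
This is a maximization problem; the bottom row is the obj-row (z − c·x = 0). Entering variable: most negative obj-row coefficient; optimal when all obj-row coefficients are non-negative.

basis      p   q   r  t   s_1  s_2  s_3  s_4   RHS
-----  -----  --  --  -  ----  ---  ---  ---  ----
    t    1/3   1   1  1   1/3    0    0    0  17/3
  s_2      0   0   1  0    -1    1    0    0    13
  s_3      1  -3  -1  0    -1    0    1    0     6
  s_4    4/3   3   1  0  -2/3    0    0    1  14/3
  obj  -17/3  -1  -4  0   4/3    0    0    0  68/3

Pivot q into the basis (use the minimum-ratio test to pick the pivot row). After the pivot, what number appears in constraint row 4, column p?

Ratio test on column q — row 1: (17/3)/1 = 17/3; row 2: entry 0 ≤ 0; row 3: entry -3 ≤ 0; row 4: (14/3)/3 = 14/9. Minimum is 14/9 at row 4 (s_4 leaves); pivot element 3.
Divide row 4 by 3; eliminate column q from the other rows.
In the new row 4, the p entry is the old entry divided by the pivot: (4/3)/3 = 4/9.

4/9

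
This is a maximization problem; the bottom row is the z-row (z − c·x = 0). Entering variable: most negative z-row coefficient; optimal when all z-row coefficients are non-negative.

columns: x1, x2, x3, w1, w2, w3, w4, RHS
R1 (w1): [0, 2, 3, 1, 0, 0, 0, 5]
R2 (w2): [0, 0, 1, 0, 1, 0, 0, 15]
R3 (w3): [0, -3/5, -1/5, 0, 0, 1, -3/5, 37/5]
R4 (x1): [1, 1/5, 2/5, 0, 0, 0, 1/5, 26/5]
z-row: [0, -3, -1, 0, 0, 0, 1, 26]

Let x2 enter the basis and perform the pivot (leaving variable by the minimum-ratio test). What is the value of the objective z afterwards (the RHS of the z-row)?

67/2

Ratio test on column x2 — row 1: 5/2 = 5/2; row 2: entry 0 ≤ 0; row 3: entry -3/5 ≤ 0; row 4: (26/5)/(1/5) = 26. Minimum is 5/2 at row 1 (w1 leaves); pivot element 2.
Pivot on row 1; the z-row RHS becomes 26 − (-3)·(5/2) = 67/2.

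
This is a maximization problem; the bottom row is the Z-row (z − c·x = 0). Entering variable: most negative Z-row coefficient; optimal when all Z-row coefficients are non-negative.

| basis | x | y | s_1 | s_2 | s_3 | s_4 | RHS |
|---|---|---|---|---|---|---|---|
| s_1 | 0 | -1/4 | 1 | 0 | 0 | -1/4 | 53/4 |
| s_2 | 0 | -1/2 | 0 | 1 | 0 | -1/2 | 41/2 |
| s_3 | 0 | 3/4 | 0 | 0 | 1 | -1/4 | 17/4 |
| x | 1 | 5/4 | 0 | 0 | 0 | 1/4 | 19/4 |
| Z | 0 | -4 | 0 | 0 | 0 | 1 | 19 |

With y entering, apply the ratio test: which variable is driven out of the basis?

Column y entries and ratios — s_1: -1/4 ≤ 0, skip; s_2: -1/2 ≤ 0, skip; s_3: (17/4)/(3/4) = 17/3; x: (19/4)/(5/4) = 19/5.
Smallest ratio is 19/5 in the row of x, so x leaves.

x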